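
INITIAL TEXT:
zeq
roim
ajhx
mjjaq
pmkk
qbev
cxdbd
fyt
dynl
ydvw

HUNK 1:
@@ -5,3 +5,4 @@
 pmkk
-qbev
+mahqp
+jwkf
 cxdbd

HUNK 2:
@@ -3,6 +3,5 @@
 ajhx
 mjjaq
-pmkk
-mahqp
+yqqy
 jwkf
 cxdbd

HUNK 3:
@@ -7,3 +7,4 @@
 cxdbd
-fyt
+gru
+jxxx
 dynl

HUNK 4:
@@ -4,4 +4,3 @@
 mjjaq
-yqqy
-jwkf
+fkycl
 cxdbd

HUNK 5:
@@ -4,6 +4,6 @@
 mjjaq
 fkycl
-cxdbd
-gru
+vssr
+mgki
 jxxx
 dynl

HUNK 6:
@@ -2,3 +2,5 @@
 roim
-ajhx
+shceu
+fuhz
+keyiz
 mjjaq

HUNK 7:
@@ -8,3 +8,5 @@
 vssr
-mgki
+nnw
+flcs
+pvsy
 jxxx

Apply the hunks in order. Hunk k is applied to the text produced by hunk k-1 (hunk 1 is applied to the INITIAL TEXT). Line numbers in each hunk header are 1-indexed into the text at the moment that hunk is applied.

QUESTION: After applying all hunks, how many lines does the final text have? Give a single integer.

Hunk 1: at line 5 remove [qbev] add [mahqp,jwkf] -> 11 lines: zeq roim ajhx mjjaq pmkk mahqp jwkf cxdbd fyt dynl ydvw
Hunk 2: at line 3 remove [pmkk,mahqp] add [yqqy] -> 10 lines: zeq roim ajhx mjjaq yqqy jwkf cxdbd fyt dynl ydvw
Hunk 3: at line 7 remove [fyt] add [gru,jxxx] -> 11 lines: zeq roim ajhx mjjaq yqqy jwkf cxdbd gru jxxx dynl ydvw
Hunk 4: at line 4 remove [yqqy,jwkf] add [fkycl] -> 10 lines: zeq roim ajhx mjjaq fkycl cxdbd gru jxxx dynl ydvw
Hunk 5: at line 4 remove [cxdbd,gru] add [vssr,mgki] -> 10 lines: zeq roim ajhx mjjaq fkycl vssr mgki jxxx dynl ydvw
Hunk 6: at line 2 remove [ajhx] add [shceu,fuhz,keyiz] -> 12 lines: zeq roim shceu fuhz keyiz mjjaq fkycl vssr mgki jxxx dynl ydvw
Hunk 7: at line 8 remove [mgki] add [nnw,flcs,pvsy] -> 14 lines: zeq roim shceu fuhz keyiz mjjaq fkycl vssr nnw flcs pvsy jxxx dynl ydvw
Final line count: 14

Answer: 14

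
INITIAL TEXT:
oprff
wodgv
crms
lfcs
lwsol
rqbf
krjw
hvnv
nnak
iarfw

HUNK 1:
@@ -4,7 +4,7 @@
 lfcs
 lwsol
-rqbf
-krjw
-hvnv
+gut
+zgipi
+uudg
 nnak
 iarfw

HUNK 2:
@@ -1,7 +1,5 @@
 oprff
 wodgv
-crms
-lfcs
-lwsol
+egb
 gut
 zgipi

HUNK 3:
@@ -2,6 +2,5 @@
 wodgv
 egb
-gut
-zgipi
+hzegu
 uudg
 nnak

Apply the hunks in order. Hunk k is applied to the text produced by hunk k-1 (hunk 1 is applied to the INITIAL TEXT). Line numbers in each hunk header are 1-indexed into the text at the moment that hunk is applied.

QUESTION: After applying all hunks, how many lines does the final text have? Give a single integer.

Hunk 1: at line 4 remove [rqbf,krjw,hvnv] add [gut,zgipi,uudg] -> 10 lines: oprff wodgv crms lfcs lwsol gut zgipi uudg nnak iarfw
Hunk 2: at line 1 remove [crms,lfcs,lwsol] add [egb] -> 8 lines: oprff wodgv egb gut zgipi uudg nnak iarfw
Hunk 3: at line 2 remove [gut,zgipi] add [hzegu] -> 7 lines: oprff wodgv egb hzegu uudg nnak iarfw
Final line count: 7

Answer: 7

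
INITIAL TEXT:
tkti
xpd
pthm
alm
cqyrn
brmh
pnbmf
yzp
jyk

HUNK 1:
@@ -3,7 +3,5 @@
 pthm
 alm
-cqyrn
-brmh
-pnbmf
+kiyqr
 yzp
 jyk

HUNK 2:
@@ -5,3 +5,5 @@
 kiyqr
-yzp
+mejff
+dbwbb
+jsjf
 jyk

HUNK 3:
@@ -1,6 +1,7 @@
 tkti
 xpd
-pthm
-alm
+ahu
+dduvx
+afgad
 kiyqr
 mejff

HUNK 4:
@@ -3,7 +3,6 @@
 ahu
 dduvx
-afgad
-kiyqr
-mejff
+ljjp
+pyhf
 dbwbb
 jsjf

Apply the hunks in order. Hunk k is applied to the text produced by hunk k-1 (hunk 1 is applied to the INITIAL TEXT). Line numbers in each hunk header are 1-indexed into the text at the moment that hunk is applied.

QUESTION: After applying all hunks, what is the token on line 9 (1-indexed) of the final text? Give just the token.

Hunk 1: at line 3 remove [cqyrn,brmh,pnbmf] add [kiyqr] -> 7 lines: tkti xpd pthm alm kiyqr yzp jyk
Hunk 2: at line 5 remove [yzp] add [mejff,dbwbb,jsjf] -> 9 lines: tkti xpd pthm alm kiyqr mejff dbwbb jsjf jyk
Hunk 3: at line 1 remove [pthm,alm] add [ahu,dduvx,afgad] -> 10 lines: tkti xpd ahu dduvx afgad kiyqr mejff dbwbb jsjf jyk
Hunk 4: at line 3 remove [afgad,kiyqr,mejff] add [ljjp,pyhf] -> 9 lines: tkti xpd ahu dduvx ljjp pyhf dbwbb jsjf jyk
Final line 9: jyk

Answer: jyk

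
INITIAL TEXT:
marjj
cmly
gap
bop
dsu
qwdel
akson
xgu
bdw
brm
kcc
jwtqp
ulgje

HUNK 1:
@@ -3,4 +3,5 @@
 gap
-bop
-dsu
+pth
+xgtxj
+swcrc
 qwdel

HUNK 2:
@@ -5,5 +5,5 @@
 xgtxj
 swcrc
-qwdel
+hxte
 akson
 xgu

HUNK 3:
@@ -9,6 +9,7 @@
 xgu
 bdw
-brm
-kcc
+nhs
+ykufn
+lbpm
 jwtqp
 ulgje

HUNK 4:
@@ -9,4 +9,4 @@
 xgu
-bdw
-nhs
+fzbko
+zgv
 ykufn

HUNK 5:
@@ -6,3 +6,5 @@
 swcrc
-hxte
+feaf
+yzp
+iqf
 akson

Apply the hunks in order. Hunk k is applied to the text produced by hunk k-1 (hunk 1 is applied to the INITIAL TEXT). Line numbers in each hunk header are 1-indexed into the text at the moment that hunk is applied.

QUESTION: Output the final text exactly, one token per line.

Hunk 1: at line 3 remove [bop,dsu] add [pth,xgtxj,swcrc] -> 14 lines: marjj cmly gap pth xgtxj swcrc qwdel akson xgu bdw brm kcc jwtqp ulgje
Hunk 2: at line 5 remove [qwdel] add [hxte] -> 14 lines: marjj cmly gap pth xgtxj swcrc hxte akson xgu bdw brm kcc jwtqp ulgje
Hunk 3: at line 9 remove [brm,kcc] add [nhs,ykufn,lbpm] -> 15 lines: marjj cmly gap pth xgtxj swcrc hxte akson xgu bdw nhs ykufn lbpm jwtqp ulgje
Hunk 4: at line 9 remove [bdw,nhs] add [fzbko,zgv] -> 15 lines: marjj cmly gap pth xgtxj swcrc hxte akson xgu fzbko zgv ykufn lbpm jwtqp ulgje
Hunk 5: at line 6 remove [hxte] add [feaf,yzp,iqf] -> 17 lines: marjj cmly gap pth xgtxj swcrc feaf yzp iqf akson xgu fzbko zgv ykufn lbpm jwtqp ulgje

Answer: marjj
cmly
gap
pth
xgtxj
swcrc
feaf
yzp
iqf
akson
xgu
fzbko
zgv
ykufn
lbpm
jwtqp
ulgje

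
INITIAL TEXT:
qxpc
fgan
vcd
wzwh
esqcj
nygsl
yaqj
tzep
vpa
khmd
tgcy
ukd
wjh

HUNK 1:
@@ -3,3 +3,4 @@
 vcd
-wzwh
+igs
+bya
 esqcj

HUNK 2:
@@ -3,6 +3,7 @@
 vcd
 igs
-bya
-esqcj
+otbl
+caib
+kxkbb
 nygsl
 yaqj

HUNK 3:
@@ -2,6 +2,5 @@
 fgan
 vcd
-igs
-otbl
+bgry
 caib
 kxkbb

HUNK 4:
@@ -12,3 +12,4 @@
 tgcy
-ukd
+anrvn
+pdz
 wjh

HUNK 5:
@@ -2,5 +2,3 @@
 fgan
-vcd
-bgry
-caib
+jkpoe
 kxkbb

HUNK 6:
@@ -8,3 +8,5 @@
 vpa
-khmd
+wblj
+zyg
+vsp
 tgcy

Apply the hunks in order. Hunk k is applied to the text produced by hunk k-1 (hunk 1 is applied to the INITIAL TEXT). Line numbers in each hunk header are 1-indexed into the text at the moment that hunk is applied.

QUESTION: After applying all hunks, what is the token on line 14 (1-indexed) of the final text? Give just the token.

Hunk 1: at line 3 remove [wzwh] add [igs,bya] -> 14 lines: qxpc fgan vcd igs bya esqcj nygsl yaqj tzep vpa khmd tgcy ukd wjh
Hunk 2: at line 3 remove [bya,esqcj] add [otbl,caib,kxkbb] -> 15 lines: qxpc fgan vcd igs otbl caib kxkbb nygsl yaqj tzep vpa khmd tgcy ukd wjh
Hunk 3: at line 2 remove [igs,otbl] add [bgry] -> 14 lines: qxpc fgan vcd bgry caib kxkbb nygsl yaqj tzep vpa khmd tgcy ukd wjh
Hunk 4: at line 12 remove [ukd] add [anrvn,pdz] -> 15 lines: qxpc fgan vcd bgry caib kxkbb nygsl yaqj tzep vpa khmd tgcy anrvn pdz wjh
Hunk 5: at line 2 remove [vcd,bgry,caib] add [jkpoe] -> 13 lines: qxpc fgan jkpoe kxkbb nygsl yaqj tzep vpa khmd tgcy anrvn pdz wjh
Hunk 6: at line 8 remove [khmd] add [wblj,zyg,vsp] -> 15 lines: qxpc fgan jkpoe kxkbb nygsl yaqj tzep vpa wblj zyg vsp tgcy anrvn pdz wjh
Final line 14: pdz

Answer: pdz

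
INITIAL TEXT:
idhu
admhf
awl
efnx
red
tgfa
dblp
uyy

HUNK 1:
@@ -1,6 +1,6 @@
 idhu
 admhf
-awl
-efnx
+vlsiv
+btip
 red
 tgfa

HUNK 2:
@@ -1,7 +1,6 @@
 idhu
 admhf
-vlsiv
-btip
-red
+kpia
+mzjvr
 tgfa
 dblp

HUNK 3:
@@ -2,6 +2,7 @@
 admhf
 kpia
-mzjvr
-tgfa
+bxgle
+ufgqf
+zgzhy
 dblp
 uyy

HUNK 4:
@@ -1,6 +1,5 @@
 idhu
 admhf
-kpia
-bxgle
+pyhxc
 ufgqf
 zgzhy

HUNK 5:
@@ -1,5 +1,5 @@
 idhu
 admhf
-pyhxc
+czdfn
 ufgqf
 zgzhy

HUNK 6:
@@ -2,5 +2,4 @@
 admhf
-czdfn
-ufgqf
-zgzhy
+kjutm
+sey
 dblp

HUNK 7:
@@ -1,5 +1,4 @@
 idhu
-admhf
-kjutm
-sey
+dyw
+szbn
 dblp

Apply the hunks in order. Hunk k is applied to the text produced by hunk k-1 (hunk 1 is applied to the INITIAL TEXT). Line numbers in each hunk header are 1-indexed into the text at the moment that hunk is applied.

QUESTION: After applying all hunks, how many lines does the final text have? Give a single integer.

Hunk 1: at line 1 remove [awl,efnx] add [vlsiv,btip] -> 8 lines: idhu admhf vlsiv btip red tgfa dblp uyy
Hunk 2: at line 1 remove [vlsiv,btip,red] add [kpia,mzjvr] -> 7 lines: idhu admhf kpia mzjvr tgfa dblp uyy
Hunk 3: at line 2 remove [mzjvr,tgfa] add [bxgle,ufgqf,zgzhy] -> 8 lines: idhu admhf kpia bxgle ufgqf zgzhy dblp uyy
Hunk 4: at line 1 remove [kpia,bxgle] add [pyhxc] -> 7 lines: idhu admhf pyhxc ufgqf zgzhy dblp uyy
Hunk 5: at line 1 remove [pyhxc] add [czdfn] -> 7 lines: idhu admhf czdfn ufgqf zgzhy dblp uyy
Hunk 6: at line 2 remove [czdfn,ufgqf,zgzhy] add [kjutm,sey] -> 6 lines: idhu admhf kjutm sey dblp uyy
Hunk 7: at line 1 remove [admhf,kjutm,sey] add [dyw,szbn] -> 5 lines: idhu dyw szbn dblp uyy
Final line count: 5

Answer: 5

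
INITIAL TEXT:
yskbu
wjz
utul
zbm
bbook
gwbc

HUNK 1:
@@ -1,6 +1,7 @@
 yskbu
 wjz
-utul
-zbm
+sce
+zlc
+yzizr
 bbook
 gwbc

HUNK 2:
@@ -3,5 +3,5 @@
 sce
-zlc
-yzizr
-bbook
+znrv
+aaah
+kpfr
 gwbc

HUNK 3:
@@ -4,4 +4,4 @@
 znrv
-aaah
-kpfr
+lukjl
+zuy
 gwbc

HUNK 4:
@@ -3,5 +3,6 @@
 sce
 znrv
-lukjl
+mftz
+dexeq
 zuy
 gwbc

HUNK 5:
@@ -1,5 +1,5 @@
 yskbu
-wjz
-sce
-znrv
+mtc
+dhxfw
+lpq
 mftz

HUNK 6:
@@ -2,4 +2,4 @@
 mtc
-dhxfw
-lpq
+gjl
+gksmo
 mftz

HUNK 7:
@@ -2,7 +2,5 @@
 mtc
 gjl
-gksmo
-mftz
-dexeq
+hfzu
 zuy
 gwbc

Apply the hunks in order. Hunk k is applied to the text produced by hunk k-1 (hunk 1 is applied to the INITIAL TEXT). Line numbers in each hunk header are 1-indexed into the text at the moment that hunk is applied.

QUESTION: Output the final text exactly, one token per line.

Hunk 1: at line 1 remove [utul,zbm] add [sce,zlc,yzizr] -> 7 lines: yskbu wjz sce zlc yzizr bbook gwbc
Hunk 2: at line 3 remove [zlc,yzizr,bbook] add [znrv,aaah,kpfr] -> 7 lines: yskbu wjz sce znrv aaah kpfr gwbc
Hunk 3: at line 4 remove [aaah,kpfr] add [lukjl,zuy] -> 7 lines: yskbu wjz sce znrv lukjl zuy gwbc
Hunk 4: at line 3 remove [lukjl] add [mftz,dexeq] -> 8 lines: yskbu wjz sce znrv mftz dexeq zuy gwbc
Hunk 5: at line 1 remove [wjz,sce,znrv] add [mtc,dhxfw,lpq] -> 8 lines: yskbu mtc dhxfw lpq mftz dexeq zuy gwbc
Hunk 6: at line 2 remove [dhxfw,lpq] add [gjl,gksmo] -> 8 lines: yskbu mtc gjl gksmo mftz dexeq zuy gwbc
Hunk 7: at line 2 remove [gksmo,mftz,dexeq] add [hfzu] -> 6 lines: yskbu mtc gjl hfzu zuy gwbc

Answer: yskbu
mtc
gjl
hfzu
zuy
gwbc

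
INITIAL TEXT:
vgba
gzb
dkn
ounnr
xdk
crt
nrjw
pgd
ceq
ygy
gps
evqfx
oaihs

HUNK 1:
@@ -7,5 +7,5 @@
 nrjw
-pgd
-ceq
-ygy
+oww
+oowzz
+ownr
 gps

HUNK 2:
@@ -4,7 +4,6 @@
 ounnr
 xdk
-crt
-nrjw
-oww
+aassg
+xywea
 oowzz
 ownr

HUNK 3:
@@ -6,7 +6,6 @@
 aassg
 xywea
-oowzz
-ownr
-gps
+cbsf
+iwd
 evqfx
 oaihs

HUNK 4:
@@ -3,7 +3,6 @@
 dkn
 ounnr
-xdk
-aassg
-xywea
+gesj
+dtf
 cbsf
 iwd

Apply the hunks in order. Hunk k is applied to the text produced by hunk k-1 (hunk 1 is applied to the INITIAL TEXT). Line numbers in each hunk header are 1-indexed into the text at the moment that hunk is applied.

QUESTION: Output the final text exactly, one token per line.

Answer: vgba
gzb
dkn
ounnr
gesj
dtf
cbsf
iwd
evqfx
oaihs

Derivation:
Hunk 1: at line 7 remove [pgd,ceq,ygy] add [oww,oowzz,ownr] -> 13 lines: vgba gzb dkn ounnr xdk crt nrjw oww oowzz ownr gps evqfx oaihs
Hunk 2: at line 4 remove [crt,nrjw,oww] add [aassg,xywea] -> 12 lines: vgba gzb dkn ounnr xdk aassg xywea oowzz ownr gps evqfx oaihs
Hunk 3: at line 6 remove [oowzz,ownr,gps] add [cbsf,iwd] -> 11 lines: vgba gzb dkn ounnr xdk aassg xywea cbsf iwd evqfx oaihs
Hunk 4: at line 3 remove [xdk,aassg,xywea] add [gesj,dtf] -> 10 lines: vgba gzb dkn ounnr gesj dtf cbsf iwd evqfx oaihs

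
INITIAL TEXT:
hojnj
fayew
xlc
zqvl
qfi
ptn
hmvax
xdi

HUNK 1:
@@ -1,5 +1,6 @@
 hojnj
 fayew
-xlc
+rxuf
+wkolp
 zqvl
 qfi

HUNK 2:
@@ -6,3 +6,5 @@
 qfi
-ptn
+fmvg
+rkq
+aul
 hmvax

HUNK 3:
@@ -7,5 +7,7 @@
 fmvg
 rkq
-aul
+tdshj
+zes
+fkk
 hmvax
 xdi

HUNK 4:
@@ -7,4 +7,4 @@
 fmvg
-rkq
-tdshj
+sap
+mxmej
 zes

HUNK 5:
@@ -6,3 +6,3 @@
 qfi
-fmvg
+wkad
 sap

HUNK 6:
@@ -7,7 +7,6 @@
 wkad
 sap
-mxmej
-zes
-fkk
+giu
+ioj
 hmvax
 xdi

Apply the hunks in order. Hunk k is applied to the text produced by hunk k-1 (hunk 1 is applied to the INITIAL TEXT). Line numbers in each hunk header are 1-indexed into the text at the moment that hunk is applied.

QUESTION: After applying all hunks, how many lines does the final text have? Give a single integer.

Hunk 1: at line 1 remove [xlc] add [rxuf,wkolp] -> 9 lines: hojnj fayew rxuf wkolp zqvl qfi ptn hmvax xdi
Hunk 2: at line 6 remove [ptn] add [fmvg,rkq,aul] -> 11 lines: hojnj fayew rxuf wkolp zqvl qfi fmvg rkq aul hmvax xdi
Hunk 3: at line 7 remove [aul] add [tdshj,zes,fkk] -> 13 lines: hojnj fayew rxuf wkolp zqvl qfi fmvg rkq tdshj zes fkk hmvax xdi
Hunk 4: at line 7 remove [rkq,tdshj] add [sap,mxmej] -> 13 lines: hojnj fayew rxuf wkolp zqvl qfi fmvg sap mxmej zes fkk hmvax xdi
Hunk 5: at line 6 remove [fmvg] add [wkad] -> 13 lines: hojnj fayew rxuf wkolp zqvl qfi wkad sap mxmej zes fkk hmvax xdi
Hunk 6: at line 7 remove [mxmej,zes,fkk] add [giu,ioj] -> 12 lines: hojnj fayew rxuf wkolp zqvl qfi wkad sap giu ioj hmvax xdi
Final line count: 12

Answer: 12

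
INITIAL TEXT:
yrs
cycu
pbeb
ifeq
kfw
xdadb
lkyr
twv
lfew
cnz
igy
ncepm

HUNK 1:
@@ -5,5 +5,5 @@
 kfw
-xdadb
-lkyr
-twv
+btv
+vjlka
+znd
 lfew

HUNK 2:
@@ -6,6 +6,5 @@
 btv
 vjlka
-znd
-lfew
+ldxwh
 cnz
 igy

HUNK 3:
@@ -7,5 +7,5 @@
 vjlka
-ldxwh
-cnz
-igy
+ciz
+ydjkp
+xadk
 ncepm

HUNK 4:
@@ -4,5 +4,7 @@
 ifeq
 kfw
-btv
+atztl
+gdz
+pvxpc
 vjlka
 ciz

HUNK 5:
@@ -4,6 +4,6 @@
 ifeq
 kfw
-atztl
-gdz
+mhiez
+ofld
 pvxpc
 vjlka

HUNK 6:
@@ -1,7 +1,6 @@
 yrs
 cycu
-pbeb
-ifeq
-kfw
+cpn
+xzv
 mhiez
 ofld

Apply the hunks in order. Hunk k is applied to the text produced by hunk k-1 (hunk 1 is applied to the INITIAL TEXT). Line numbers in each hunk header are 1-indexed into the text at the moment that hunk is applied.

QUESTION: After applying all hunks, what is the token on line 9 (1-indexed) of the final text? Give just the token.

Answer: ciz

Derivation:
Hunk 1: at line 5 remove [xdadb,lkyr,twv] add [btv,vjlka,znd] -> 12 lines: yrs cycu pbeb ifeq kfw btv vjlka znd lfew cnz igy ncepm
Hunk 2: at line 6 remove [znd,lfew] add [ldxwh] -> 11 lines: yrs cycu pbeb ifeq kfw btv vjlka ldxwh cnz igy ncepm
Hunk 3: at line 7 remove [ldxwh,cnz,igy] add [ciz,ydjkp,xadk] -> 11 lines: yrs cycu pbeb ifeq kfw btv vjlka ciz ydjkp xadk ncepm
Hunk 4: at line 4 remove [btv] add [atztl,gdz,pvxpc] -> 13 lines: yrs cycu pbeb ifeq kfw atztl gdz pvxpc vjlka ciz ydjkp xadk ncepm
Hunk 5: at line 4 remove [atztl,gdz] add [mhiez,ofld] -> 13 lines: yrs cycu pbeb ifeq kfw mhiez ofld pvxpc vjlka ciz ydjkp xadk ncepm
Hunk 6: at line 1 remove [pbeb,ifeq,kfw] add [cpn,xzv] -> 12 lines: yrs cycu cpn xzv mhiez ofld pvxpc vjlka ciz ydjkp xadk ncepm
Final line 9: ciz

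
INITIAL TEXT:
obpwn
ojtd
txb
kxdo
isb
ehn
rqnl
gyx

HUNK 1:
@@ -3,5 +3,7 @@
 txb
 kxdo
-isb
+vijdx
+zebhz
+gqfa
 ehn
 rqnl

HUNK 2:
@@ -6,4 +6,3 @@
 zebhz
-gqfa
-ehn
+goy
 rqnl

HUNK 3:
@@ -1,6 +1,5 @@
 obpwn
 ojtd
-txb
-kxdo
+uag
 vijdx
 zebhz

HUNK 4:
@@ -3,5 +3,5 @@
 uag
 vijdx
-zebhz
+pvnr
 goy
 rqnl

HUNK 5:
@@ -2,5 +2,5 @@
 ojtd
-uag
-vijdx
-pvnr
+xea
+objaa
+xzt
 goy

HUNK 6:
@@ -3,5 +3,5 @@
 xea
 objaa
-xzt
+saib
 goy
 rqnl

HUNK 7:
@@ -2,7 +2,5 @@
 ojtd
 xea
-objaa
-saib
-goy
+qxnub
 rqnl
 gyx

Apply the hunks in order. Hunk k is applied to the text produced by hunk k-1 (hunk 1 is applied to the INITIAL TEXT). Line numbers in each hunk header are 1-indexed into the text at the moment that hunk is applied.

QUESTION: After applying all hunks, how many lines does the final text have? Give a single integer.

Answer: 6

Derivation:
Hunk 1: at line 3 remove [isb] add [vijdx,zebhz,gqfa] -> 10 lines: obpwn ojtd txb kxdo vijdx zebhz gqfa ehn rqnl gyx
Hunk 2: at line 6 remove [gqfa,ehn] add [goy] -> 9 lines: obpwn ojtd txb kxdo vijdx zebhz goy rqnl gyx
Hunk 3: at line 1 remove [txb,kxdo] add [uag] -> 8 lines: obpwn ojtd uag vijdx zebhz goy rqnl gyx
Hunk 4: at line 3 remove [zebhz] add [pvnr] -> 8 lines: obpwn ojtd uag vijdx pvnr goy rqnl gyx
Hunk 5: at line 2 remove [uag,vijdx,pvnr] add [xea,objaa,xzt] -> 8 lines: obpwn ojtd xea objaa xzt goy rqnl gyx
Hunk 6: at line 3 remove [xzt] add [saib] -> 8 lines: obpwn ojtd xea objaa saib goy rqnl gyx
Hunk 7: at line 2 remove [objaa,saib,goy] add [qxnub] -> 6 lines: obpwn ojtd xea qxnub rqnl gyx
Final line count: 6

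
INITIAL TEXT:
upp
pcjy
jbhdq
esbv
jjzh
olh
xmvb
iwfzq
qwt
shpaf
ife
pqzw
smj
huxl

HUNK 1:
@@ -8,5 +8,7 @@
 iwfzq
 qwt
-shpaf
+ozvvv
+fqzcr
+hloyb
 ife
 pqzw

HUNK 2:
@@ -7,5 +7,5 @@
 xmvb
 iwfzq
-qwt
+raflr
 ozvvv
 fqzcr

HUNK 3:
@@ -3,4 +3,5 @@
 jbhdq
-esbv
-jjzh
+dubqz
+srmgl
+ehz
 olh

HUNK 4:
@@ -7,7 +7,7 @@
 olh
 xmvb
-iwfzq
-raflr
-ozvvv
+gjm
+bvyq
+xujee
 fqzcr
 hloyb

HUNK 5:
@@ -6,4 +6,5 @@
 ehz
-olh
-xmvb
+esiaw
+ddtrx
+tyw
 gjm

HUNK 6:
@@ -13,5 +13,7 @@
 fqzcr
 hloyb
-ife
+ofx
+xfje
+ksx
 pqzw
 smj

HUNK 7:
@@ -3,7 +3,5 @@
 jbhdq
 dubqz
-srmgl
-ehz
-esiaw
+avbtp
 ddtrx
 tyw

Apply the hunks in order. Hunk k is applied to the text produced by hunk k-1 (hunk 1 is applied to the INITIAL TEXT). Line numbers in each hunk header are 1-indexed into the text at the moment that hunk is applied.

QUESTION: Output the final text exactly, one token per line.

Hunk 1: at line 8 remove [shpaf] add [ozvvv,fqzcr,hloyb] -> 16 lines: upp pcjy jbhdq esbv jjzh olh xmvb iwfzq qwt ozvvv fqzcr hloyb ife pqzw smj huxl
Hunk 2: at line 7 remove [qwt] add [raflr] -> 16 lines: upp pcjy jbhdq esbv jjzh olh xmvb iwfzq raflr ozvvv fqzcr hloyb ife pqzw smj huxl
Hunk 3: at line 3 remove [esbv,jjzh] add [dubqz,srmgl,ehz] -> 17 lines: upp pcjy jbhdq dubqz srmgl ehz olh xmvb iwfzq raflr ozvvv fqzcr hloyb ife pqzw smj huxl
Hunk 4: at line 7 remove [iwfzq,raflr,ozvvv] add [gjm,bvyq,xujee] -> 17 lines: upp pcjy jbhdq dubqz srmgl ehz olh xmvb gjm bvyq xujee fqzcr hloyb ife pqzw smj huxl
Hunk 5: at line 6 remove [olh,xmvb] add [esiaw,ddtrx,tyw] -> 18 lines: upp pcjy jbhdq dubqz srmgl ehz esiaw ddtrx tyw gjm bvyq xujee fqzcr hloyb ife pqzw smj huxl
Hunk 6: at line 13 remove [ife] add [ofx,xfje,ksx] -> 20 lines: upp pcjy jbhdq dubqz srmgl ehz esiaw ddtrx tyw gjm bvyq xujee fqzcr hloyb ofx xfje ksx pqzw smj huxl
Hunk 7: at line 3 remove [srmgl,ehz,esiaw] add [avbtp] -> 18 lines: upp pcjy jbhdq dubqz avbtp ddtrx tyw gjm bvyq xujee fqzcr hloyb ofx xfje ksx pqzw smj huxl

Answer: upp
pcjy
jbhdq
dubqz
avbtp
ddtrx
tyw
gjm
bvyq
xujee
fqzcr
hloyb
ofx
xfje
ksx
pqzw
smj
huxl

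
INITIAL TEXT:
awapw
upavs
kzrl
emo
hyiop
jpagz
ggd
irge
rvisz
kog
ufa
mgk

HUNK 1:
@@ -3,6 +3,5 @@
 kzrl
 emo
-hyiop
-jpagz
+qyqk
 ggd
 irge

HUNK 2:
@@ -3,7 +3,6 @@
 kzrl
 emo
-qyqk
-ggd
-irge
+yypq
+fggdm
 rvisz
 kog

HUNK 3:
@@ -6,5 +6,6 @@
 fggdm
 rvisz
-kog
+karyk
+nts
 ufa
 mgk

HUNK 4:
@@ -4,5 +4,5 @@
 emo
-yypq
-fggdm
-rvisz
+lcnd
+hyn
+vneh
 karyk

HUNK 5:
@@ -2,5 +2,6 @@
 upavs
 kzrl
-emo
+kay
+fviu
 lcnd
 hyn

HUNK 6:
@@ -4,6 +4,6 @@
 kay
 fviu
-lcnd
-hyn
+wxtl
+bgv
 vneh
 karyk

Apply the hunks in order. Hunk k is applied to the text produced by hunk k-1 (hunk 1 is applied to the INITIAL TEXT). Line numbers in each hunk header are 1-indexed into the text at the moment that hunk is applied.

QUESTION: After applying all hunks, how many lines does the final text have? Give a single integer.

Hunk 1: at line 3 remove [hyiop,jpagz] add [qyqk] -> 11 lines: awapw upavs kzrl emo qyqk ggd irge rvisz kog ufa mgk
Hunk 2: at line 3 remove [qyqk,ggd,irge] add [yypq,fggdm] -> 10 lines: awapw upavs kzrl emo yypq fggdm rvisz kog ufa mgk
Hunk 3: at line 6 remove [kog] add [karyk,nts] -> 11 lines: awapw upavs kzrl emo yypq fggdm rvisz karyk nts ufa mgk
Hunk 4: at line 4 remove [yypq,fggdm,rvisz] add [lcnd,hyn,vneh] -> 11 lines: awapw upavs kzrl emo lcnd hyn vneh karyk nts ufa mgk
Hunk 5: at line 2 remove [emo] add [kay,fviu] -> 12 lines: awapw upavs kzrl kay fviu lcnd hyn vneh karyk nts ufa mgk
Hunk 6: at line 4 remove [lcnd,hyn] add [wxtl,bgv] -> 12 lines: awapw upavs kzrl kay fviu wxtl bgv vneh karyk nts ufa mgk
Final line count: 12

Answer: 12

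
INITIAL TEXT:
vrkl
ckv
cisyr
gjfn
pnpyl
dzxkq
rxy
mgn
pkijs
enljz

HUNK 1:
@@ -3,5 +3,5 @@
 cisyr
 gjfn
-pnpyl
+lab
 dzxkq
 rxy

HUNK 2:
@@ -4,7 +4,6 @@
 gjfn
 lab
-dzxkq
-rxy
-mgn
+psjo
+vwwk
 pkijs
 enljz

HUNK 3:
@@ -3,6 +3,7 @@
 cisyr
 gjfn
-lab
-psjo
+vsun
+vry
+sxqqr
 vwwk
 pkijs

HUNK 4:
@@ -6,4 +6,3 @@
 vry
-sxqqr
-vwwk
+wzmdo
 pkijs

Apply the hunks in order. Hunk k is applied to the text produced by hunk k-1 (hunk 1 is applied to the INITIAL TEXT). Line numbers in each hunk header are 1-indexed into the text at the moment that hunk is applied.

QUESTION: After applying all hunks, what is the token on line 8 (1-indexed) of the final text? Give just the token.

Answer: pkijs

Derivation:
Hunk 1: at line 3 remove [pnpyl] add [lab] -> 10 lines: vrkl ckv cisyr gjfn lab dzxkq rxy mgn pkijs enljz
Hunk 2: at line 4 remove [dzxkq,rxy,mgn] add [psjo,vwwk] -> 9 lines: vrkl ckv cisyr gjfn lab psjo vwwk pkijs enljz
Hunk 3: at line 3 remove [lab,psjo] add [vsun,vry,sxqqr] -> 10 lines: vrkl ckv cisyr gjfn vsun vry sxqqr vwwk pkijs enljz
Hunk 4: at line 6 remove [sxqqr,vwwk] add [wzmdo] -> 9 lines: vrkl ckv cisyr gjfn vsun vry wzmdo pkijs enljz
Final line 8: pkijs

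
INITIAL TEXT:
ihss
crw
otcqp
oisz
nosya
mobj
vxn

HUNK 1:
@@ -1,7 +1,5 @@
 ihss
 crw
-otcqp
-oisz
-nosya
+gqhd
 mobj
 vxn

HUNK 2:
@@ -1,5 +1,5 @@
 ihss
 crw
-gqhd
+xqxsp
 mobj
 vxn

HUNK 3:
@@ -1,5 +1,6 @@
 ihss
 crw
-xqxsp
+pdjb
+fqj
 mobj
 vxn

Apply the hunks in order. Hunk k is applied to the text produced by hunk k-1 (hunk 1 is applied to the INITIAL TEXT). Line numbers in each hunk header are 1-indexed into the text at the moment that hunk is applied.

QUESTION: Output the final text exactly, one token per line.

Hunk 1: at line 1 remove [otcqp,oisz,nosya] add [gqhd] -> 5 lines: ihss crw gqhd mobj vxn
Hunk 2: at line 1 remove [gqhd] add [xqxsp] -> 5 lines: ihss crw xqxsp mobj vxn
Hunk 3: at line 1 remove [xqxsp] add [pdjb,fqj] -> 6 lines: ihss crw pdjb fqj mobj vxn

Answer: ihss
crw
pdjb
fqj
mobj
vxn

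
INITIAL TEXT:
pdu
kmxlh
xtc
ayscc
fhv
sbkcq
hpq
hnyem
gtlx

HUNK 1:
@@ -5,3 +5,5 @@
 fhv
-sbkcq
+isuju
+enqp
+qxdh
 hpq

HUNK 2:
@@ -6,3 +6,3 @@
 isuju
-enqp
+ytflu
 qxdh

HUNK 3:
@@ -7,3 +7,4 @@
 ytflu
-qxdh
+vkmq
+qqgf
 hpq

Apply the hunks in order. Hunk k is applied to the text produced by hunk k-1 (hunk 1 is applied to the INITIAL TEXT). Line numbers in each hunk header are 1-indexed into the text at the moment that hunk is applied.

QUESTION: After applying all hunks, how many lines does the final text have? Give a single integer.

Hunk 1: at line 5 remove [sbkcq] add [isuju,enqp,qxdh] -> 11 lines: pdu kmxlh xtc ayscc fhv isuju enqp qxdh hpq hnyem gtlx
Hunk 2: at line 6 remove [enqp] add [ytflu] -> 11 lines: pdu kmxlh xtc ayscc fhv isuju ytflu qxdh hpq hnyem gtlx
Hunk 3: at line 7 remove [qxdh] add [vkmq,qqgf] -> 12 lines: pdu kmxlh xtc ayscc fhv isuju ytflu vkmq qqgf hpq hnyem gtlx
Final line count: 12

Answer: 12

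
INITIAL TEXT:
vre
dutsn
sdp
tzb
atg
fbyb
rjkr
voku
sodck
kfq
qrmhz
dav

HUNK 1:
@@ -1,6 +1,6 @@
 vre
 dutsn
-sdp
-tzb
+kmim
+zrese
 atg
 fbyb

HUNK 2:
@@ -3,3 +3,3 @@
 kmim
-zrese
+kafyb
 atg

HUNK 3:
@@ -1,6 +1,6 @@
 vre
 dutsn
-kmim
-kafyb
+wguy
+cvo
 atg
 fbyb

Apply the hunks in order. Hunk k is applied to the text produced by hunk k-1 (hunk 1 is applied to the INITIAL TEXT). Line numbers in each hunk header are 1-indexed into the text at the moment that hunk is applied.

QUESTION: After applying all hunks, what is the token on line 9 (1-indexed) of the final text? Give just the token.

Hunk 1: at line 1 remove [sdp,tzb] add [kmim,zrese] -> 12 lines: vre dutsn kmim zrese atg fbyb rjkr voku sodck kfq qrmhz dav
Hunk 2: at line 3 remove [zrese] add [kafyb] -> 12 lines: vre dutsn kmim kafyb atg fbyb rjkr voku sodck kfq qrmhz dav
Hunk 3: at line 1 remove [kmim,kafyb] add [wguy,cvo] -> 12 lines: vre dutsn wguy cvo atg fbyb rjkr voku sodck kfq qrmhz dav
Final line 9: sodck

Answer: sodck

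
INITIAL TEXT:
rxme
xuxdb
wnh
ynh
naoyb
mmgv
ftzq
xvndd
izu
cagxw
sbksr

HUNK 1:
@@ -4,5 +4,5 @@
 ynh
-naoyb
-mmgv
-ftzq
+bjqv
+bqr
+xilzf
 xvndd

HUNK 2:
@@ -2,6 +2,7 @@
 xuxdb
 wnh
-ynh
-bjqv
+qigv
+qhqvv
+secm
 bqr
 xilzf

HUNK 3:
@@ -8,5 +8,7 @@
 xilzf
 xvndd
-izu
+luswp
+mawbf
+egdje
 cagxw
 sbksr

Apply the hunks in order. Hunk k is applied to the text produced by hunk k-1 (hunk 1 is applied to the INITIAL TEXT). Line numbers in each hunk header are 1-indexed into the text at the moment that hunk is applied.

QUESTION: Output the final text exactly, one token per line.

Answer: rxme
xuxdb
wnh
qigv
qhqvv
secm
bqr
xilzf
xvndd
luswp
mawbf
egdje
cagxw
sbksr

Derivation:
Hunk 1: at line 4 remove [naoyb,mmgv,ftzq] add [bjqv,bqr,xilzf] -> 11 lines: rxme xuxdb wnh ynh bjqv bqr xilzf xvndd izu cagxw sbksr
Hunk 2: at line 2 remove [ynh,bjqv] add [qigv,qhqvv,secm] -> 12 lines: rxme xuxdb wnh qigv qhqvv secm bqr xilzf xvndd izu cagxw sbksr
Hunk 3: at line 8 remove [izu] add [luswp,mawbf,egdje] -> 14 lines: rxme xuxdb wnh qigv qhqvv secm bqr xilzf xvndd luswp mawbf egdje cagxw sbksr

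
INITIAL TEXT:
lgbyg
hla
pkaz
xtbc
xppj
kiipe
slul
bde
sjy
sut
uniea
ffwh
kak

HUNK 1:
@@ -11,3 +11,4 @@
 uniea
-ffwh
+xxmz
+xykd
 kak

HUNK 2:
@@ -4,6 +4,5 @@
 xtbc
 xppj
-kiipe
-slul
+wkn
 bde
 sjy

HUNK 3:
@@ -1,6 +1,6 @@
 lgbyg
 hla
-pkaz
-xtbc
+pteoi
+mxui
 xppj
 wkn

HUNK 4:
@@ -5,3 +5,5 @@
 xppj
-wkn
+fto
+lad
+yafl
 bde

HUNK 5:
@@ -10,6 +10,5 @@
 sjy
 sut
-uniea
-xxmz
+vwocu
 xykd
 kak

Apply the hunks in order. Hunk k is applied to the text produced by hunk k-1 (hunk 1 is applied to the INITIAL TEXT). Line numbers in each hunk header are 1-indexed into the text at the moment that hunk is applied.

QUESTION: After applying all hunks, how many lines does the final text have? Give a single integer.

Answer: 14

Derivation:
Hunk 1: at line 11 remove [ffwh] add [xxmz,xykd] -> 14 lines: lgbyg hla pkaz xtbc xppj kiipe slul bde sjy sut uniea xxmz xykd kak
Hunk 2: at line 4 remove [kiipe,slul] add [wkn] -> 13 lines: lgbyg hla pkaz xtbc xppj wkn bde sjy sut uniea xxmz xykd kak
Hunk 3: at line 1 remove [pkaz,xtbc] add [pteoi,mxui] -> 13 lines: lgbyg hla pteoi mxui xppj wkn bde sjy sut uniea xxmz xykd kak
Hunk 4: at line 5 remove [wkn] add [fto,lad,yafl] -> 15 lines: lgbyg hla pteoi mxui xppj fto lad yafl bde sjy sut uniea xxmz xykd kak
Hunk 5: at line 10 remove [uniea,xxmz] add [vwocu] -> 14 lines: lgbyg hla pteoi mxui xppj fto lad yafl bde sjy sut vwocu xykd kak
Final line count: 14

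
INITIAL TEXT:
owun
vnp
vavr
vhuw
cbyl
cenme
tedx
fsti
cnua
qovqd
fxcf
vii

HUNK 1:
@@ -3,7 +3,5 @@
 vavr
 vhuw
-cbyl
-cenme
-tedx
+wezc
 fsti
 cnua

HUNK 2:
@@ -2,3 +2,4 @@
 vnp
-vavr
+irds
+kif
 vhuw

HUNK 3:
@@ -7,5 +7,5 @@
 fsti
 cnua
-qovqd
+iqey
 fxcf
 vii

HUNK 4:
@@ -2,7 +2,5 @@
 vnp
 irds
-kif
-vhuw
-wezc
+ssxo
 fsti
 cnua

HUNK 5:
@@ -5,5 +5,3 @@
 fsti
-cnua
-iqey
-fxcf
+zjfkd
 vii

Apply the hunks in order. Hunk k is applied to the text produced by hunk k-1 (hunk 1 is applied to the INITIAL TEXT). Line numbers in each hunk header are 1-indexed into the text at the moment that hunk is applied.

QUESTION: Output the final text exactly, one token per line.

Hunk 1: at line 3 remove [cbyl,cenme,tedx] add [wezc] -> 10 lines: owun vnp vavr vhuw wezc fsti cnua qovqd fxcf vii
Hunk 2: at line 2 remove [vavr] add [irds,kif] -> 11 lines: owun vnp irds kif vhuw wezc fsti cnua qovqd fxcf vii
Hunk 3: at line 7 remove [qovqd] add [iqey] -> 11 lines: owun vnp irds kif vhuw wezc fsti cnua iqey fxcf vii
Hunk 4: at line 2 remove [kif,vhuw,wezc] add [ssxo] -> 9 lines: owun vnp irds ssxo fsti cnua iqey fxcf vii
Hunk 5: at line 5 remove [cnua,iqey,fxcf] add [zjfkd] -> 7 lines: owun vnp irds ssxo fsti zjfkd vii

Answer: owun
vnp
irds
ssxo
fsti
zjfkd
vii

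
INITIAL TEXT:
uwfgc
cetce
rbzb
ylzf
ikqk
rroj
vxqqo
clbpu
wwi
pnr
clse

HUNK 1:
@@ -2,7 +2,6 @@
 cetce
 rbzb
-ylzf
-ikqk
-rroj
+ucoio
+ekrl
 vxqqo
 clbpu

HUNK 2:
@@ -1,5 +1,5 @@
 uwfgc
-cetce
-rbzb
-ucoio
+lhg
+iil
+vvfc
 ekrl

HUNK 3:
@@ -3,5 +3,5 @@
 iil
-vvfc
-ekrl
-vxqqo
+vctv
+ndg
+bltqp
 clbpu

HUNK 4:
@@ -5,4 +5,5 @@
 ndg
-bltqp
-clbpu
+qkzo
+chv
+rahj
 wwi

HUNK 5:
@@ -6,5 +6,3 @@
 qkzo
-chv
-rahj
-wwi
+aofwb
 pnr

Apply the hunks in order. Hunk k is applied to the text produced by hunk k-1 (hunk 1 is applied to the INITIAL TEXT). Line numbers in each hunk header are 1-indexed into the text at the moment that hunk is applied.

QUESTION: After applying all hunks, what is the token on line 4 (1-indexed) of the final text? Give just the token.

Answer: vctv

Derivation:
Hunk 1: at line 2 remove [ylzf,ikqk,rroj] add [ucoio,ekrl] -> 10 lines: uwfgc cetce rbzb ucoio ekrl vxqqo clbpu wwi pnr clse
Hunk 2: at line 1 remove [cetce,rbzb,ucoio] add [lhg,iil,vvfc] -> 10 lines: uwfgc lhg iil vvfc ekrl vxqqo clbpu wwi pnr clse
Hunk 3: at line 3 remove [vvfc,ekrl,vxqqo] add [vctv,ndg,bltqp] -> 10 lines: uwfgc lhg iil vctv ndg bltqp clbpu wwi pnr clse
Hunk 4: at line 5 remove [bltqp,clbpu] add [qkzo,chv,rahj] -> 11 lines: uwfgc lhg iil vctv ndg qkzo chv rahj wwi pnr clse
Hunk 5: at line 6 remove [chv,rahj,wwi] add [aofwb] -> 9 lines: uwfgc lhg iil vctv ndg qkzo aofwb pnr clse
Final line 4: vctv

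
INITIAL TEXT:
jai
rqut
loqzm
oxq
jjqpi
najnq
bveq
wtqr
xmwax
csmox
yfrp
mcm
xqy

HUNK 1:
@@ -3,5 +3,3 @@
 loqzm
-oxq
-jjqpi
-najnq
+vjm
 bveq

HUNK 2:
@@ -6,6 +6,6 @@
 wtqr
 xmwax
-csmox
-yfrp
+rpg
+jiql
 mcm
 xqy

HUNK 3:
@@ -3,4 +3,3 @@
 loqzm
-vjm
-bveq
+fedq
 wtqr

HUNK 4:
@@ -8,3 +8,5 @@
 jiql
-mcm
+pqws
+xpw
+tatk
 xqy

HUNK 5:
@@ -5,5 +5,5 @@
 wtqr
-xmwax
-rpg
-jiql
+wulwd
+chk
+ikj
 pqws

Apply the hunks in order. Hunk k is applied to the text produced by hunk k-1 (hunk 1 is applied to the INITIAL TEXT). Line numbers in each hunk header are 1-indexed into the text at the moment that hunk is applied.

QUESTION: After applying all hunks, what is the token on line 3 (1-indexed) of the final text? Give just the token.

Hunk 1: at line 3 remove [oxq,jjqpi,najnq] add [vjm] -> 11 lines: jai rqut loqzm vjm bveq wtqr xmwax csmox yfrp mcm xqy
Hunk 2: at line 6 remove [csmox,yfrp] add [rpg,jiql] -> 11 lines: jai rqut loqzm vjm bveq wtqr xmwax rpg jiql mcm xqy
Hunk 3: at line 3 remove [vjm,bveq] add [fedq] -> 10 lines: jai rqut loqzm fedq wtqr xmwax rpg jiql mcm xqy
Hunk 4: at line 8 remove [mcm] add [pqws,xpw,tatk] -> 12 lines: jai rqut loqzm fedq wtqr xmwax rpg jiql pqws xpw tatk xqy
Hunk 5: at line 5 remove [xmwax,rpg,jiql] add [wulwd,chk,ikj] -> 12 lines: jai rqut loqzm fedq wtqr wulwd chk ikj pqws xpw tatk xqy
Final line 3: loqzm

Answer: loqzm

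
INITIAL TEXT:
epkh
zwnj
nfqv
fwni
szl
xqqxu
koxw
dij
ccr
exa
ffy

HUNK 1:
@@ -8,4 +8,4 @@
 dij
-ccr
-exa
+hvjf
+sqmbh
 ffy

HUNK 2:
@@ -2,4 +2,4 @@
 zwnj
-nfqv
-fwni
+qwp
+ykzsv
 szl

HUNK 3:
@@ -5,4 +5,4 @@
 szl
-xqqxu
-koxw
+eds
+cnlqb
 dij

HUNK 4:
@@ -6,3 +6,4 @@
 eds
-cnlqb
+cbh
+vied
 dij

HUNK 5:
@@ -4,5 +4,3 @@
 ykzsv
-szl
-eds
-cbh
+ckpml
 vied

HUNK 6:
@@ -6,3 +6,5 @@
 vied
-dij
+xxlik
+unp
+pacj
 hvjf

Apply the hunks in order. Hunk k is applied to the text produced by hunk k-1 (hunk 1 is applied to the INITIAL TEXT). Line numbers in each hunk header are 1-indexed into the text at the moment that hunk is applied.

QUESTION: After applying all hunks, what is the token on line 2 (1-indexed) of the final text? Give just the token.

Hunk 1: at line 8 remove [ccr,exa] add [hvjf,sqmbh] -> 11 lines: epkh zwnj nfqv fwni szl xqqxu koxw dij hvjf sqmbh ffy
Hunk 2: at line 2 remove [nfqv,fwni] add [qwp,ykzsv] -> 11 lines: epkh zwnj qwp ykzsv szl xqqxu koxw dij hvjf sqmbh ffy
Hunk 3: at line 5 remove [xqqxu,koxw] add [eds,cnlqb] -> 11 lines: epkh zwnj qwp ykzsv szl eds cnlqb dij hvjf sqmbh ffy
Hunk 4: at line 6 remove [cnlqb] add [cbh,vied] -> 12 lines: epkh zwnj qwp ykzsv szl eds cbh vied dij hvjf sqmbh ffy
Hunk 5: at line 4 remove [szl,eds,cbh] add [ckpml] -> 10 lines: epkh zwnj qwp ykzsv ckpml vied dij hvjf sqmbh ffy
Hunk 6: at line 6 remove [dij] add [xxlik,unp,pacj] -> 12 lines: epkh zwnj qwp ykzsv ckpml vied xxlik unp pacj hvjf sqmbh ffy
Final line 2: zwnj

Answer: zwnj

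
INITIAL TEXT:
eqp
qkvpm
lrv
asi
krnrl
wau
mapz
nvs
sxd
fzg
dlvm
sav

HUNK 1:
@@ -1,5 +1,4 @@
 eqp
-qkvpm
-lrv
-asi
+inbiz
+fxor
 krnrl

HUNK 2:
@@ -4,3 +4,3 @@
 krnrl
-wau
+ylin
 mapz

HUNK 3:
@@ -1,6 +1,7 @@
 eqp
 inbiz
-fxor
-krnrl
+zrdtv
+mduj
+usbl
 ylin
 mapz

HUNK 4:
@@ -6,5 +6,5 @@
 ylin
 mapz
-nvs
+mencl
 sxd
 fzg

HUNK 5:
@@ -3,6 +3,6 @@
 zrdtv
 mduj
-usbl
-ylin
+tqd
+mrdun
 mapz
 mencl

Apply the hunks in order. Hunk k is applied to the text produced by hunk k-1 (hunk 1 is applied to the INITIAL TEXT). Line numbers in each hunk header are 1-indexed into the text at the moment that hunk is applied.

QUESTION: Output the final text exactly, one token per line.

Hunk 1: at line 1 remove [qkvpm,lrv,asi] add [inbiz,fxor] -> 11 lines: eqp inbiz fxor krnrl wau mapz nvs sxd fzg dlvm sav
Hunk 2: at line 4 remove [wau] add [ylin] -> 11 lines: eqp inbiz fxor krnrl ylin mapz nvs sxd fzg dlvm sav
Hunk 3: at line 1 remove [fxor,krnrl] add [zrdtv,mduj,usbl] -> 12 lines: eqp inbiz zrdtv mduj usbl ylin mapz nvs sxd fzg dlvm sav
Hunk 4: at line 6 remove [nvs] add [mencl] -> 12 lines: eqp inbiz zrdtv mduj usbl ylin mapz mencl sxd fzg dlvm sav
Hunk 5: at line 3 remove [usbl,ylin] add [tqd,mrdun] -> 12 lines: eqp inbiz zrdtv mduj tqd mrdun mapz mencl sxd fzg dlvm sav

Answer: eqp
inbiz
zrdtv
mduj
tqd
mrdun
mapz
mencl
sxd
fzg
dlvm
sav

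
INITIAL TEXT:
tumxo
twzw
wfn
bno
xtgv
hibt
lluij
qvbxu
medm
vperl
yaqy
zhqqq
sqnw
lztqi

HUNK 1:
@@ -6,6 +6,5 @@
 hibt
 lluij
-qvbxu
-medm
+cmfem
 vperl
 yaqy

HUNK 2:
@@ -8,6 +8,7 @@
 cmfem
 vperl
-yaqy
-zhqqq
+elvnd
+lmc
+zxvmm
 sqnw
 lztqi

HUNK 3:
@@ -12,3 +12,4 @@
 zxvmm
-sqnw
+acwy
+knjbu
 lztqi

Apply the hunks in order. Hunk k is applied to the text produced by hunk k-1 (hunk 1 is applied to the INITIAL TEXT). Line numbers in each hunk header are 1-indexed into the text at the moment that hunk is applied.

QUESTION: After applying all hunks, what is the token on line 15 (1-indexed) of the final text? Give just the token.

Hunk 1: at line 6 remove [qvbxu,medm] add [cmfem] -> 13 lines: tumxo twzw wfn bno xtgv hibt lluij cmfem vperl yaqy zhqqq sqnw lztqi
Hunk 2: at line 8 remove [yaqy,zhqqq] add [elvnd,lmc,zxvmm] -> 14 lines: tumxo twzw wfn bno xtgv hibt lluij cmfem vperl elvnd lmc zxvmm sqnw lztqi
Hunk 3: at line 12 remove [sqnw] add [acwy,knjbu] -> 15 lines: tumxo twzw wfn bno xtgv hibt lluij cmfem vperl elvnd lmc zxvmm acwy knjbu lztqi
Final line 15: lztqi

Answer: lztqi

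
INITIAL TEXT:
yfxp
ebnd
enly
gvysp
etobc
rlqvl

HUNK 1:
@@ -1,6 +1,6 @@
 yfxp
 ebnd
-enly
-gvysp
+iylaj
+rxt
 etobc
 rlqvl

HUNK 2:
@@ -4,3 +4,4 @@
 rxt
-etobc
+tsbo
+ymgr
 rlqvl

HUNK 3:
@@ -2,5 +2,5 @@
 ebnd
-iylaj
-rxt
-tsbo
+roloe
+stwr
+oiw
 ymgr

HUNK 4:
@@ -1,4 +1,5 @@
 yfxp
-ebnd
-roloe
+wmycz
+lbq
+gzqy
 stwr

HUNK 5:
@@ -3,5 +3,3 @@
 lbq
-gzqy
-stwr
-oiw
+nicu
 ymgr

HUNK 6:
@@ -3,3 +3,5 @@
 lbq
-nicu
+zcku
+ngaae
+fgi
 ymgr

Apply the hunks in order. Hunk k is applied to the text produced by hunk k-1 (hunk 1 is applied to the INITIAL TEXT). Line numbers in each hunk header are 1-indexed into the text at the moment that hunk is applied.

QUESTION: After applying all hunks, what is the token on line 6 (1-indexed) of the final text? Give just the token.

Answer: fgi

Derivation:
Hunk 1: at line 1 remove [enly,gvysp] add [iylaj,rxt] -> 6 lines: yfxp ebnd iylaj rxt etobc rlqvl
Hunk 2: at line 4 remove [etobc] add [tsbo,ymgr] -> 7 lines: yfxp ebnd iylaj rxt tsbo ymgr rlqvl
Hunk 3: at line 2 remove [iylaj,rxt,tsbo] add [roloe,stwr,oiw] -> 7 lines: yfxp ebnd roloe stwr oiw ymgr rlqvl
Hunk 4: at line 1 remove [ebnd,roloe] add [wmycz,lbq,gzqy] -> 8 lines: yfxp wmycz lbq gzqy stwr oiw ymgr rlqvl
Hunk 5: at line 3 remove [gzqy,stwr,oiw] add [nicu] -> 6 lines: yfxp wmycz lbq nicu ymgr rlqvl
Hunk 6: at line 3 remove [nicu] add [zcku,ngaae,fgi] -> 8 lines: yfxp wmycz lbq zcku ngaae fgi ymgr rlqvl
Final line 6: fgi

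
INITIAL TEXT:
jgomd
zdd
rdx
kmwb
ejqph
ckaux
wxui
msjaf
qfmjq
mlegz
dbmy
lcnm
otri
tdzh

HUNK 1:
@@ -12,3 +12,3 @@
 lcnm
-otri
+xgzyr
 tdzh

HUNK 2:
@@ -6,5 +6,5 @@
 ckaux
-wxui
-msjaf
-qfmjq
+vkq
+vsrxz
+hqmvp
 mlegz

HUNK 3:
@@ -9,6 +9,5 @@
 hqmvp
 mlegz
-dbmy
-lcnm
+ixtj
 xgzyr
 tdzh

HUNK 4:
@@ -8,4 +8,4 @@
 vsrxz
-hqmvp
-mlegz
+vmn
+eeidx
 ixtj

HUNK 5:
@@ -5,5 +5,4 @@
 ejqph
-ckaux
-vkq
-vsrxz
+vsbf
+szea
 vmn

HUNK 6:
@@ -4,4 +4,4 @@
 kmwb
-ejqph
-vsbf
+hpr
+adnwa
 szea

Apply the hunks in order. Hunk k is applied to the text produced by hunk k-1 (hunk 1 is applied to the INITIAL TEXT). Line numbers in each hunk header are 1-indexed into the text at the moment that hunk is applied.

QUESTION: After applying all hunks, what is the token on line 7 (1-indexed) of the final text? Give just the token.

Hunk 1: at line 12 remove [otri] add [xgzyr] -> 14 lines: jgomd zdd rdx kmwb ejqph ckaux wxui msjaf qfmjq mlegz dbmy lcnm xgzyr tdzh
Hunk 2: at line 6 remove [wxui,msjaf,qfmjq] add [vkq,vsrxz,hqmvp] -> 14 lines: jgomd zdd rdx kmwb ejqph ckaux vkq vsrxz hqmvp mlegz dbmy lcnm xgzyr tdzh
Hunk 3: at line 9 remove [dbmy,lcnm] add [ixtj] -> 13 lines: jgomd zdd rdx kmwb ejqph ckaux vkq vsrxz hqmvp mlegz ixtj xgzyr tdzh
Hunk 4: at line 8 remove [hqmvp,mlegz] add [vmn,eeidx] -> 13 lines: jgomd zdd rdx kmwb ejqph ckaux vkq vsrxz vmn eeidx ixtj xgzyr tdzh
Hunk 5: at line 5 remove [ckaux,vkq,vsrxz] add [vsbf,szea] -> 12 lines: jgomd zdd rdx kmwb ejqph vsbf szea vmn eeidx ixtj xgzyr tdzh
Hunk 6: at line 4 remove [ejqph,vsbf] add [hpr,adnwa] -> 12 lines: jgomd zdd rdx kmwb hpr adnwa szea vmn eeidx ixtj xgzyr tdzh
Final line 7: szea

Answer: szea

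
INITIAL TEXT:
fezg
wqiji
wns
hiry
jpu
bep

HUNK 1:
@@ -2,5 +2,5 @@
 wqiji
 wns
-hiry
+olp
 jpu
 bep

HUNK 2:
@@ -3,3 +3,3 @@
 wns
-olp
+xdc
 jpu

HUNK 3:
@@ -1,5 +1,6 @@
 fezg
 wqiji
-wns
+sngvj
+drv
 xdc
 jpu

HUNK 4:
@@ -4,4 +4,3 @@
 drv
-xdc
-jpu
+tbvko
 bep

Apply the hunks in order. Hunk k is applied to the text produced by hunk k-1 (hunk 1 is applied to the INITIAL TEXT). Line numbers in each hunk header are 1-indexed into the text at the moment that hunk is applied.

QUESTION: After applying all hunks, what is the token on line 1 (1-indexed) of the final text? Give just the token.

Answer: fezg

Derivation:
Hunk 1: at line 2 remove [hiry] add [olp] -> 6 lines: fezg wqiji wns olp jpu bep
Hunk 2: at line 3 remove [olp] add [xdc] -> 6 lines: fezg wqiji wns xdc jpu bep
Hunk 3: at line 1 remove [wns] add [sngvj,drv] -> 7 lines: fezg wqiji sngvj drv xdc jpu bep
Hunk 4: at line 4 remove [xdc,jpu] add [tbvko] -> 6 lines: fezg wqiji sngvj drv tbvko bep
Final line 1: fezg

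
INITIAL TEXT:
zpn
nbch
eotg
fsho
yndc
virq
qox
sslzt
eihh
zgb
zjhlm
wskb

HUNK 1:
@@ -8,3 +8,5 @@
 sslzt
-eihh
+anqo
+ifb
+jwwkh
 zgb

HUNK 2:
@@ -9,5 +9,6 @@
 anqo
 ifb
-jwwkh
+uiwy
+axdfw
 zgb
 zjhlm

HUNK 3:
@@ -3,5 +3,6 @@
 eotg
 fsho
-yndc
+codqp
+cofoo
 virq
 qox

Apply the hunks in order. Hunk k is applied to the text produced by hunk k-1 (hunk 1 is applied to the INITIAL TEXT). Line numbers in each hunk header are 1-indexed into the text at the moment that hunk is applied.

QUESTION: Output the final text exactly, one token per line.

Hunk 1: at line 8 remove [eihh] add [anqo,ifb,jwwkh] -> 14 lines: zpn nbch eotg fsho yndc virq qox sslzt anqo ifb jwwkh zgb zjhlm wskb
Hunk 2: at line 9 remove [jwwkh] add [uiwy,axdfw] -> 15 lines: zpn nbch eotg fsho yndc virq qox sslzt anqo ifb uiwy axdfw zgb zjhlm wskb
Hunk 3: at line 3 remove [yndc] add [codqp,cofoo] -> 16 lines: zpn nbch eotg fsho codqp cofoo virq qox sslzt anqo ifb uiwy axdfw zgb zjhlm wskb

Answer: zpn
nbch
eotg
fsho
codqp
cofoo
virq
qox
sslzt
anqo
ifb
uiwy
axdfw
zgb
zjhlm
wskb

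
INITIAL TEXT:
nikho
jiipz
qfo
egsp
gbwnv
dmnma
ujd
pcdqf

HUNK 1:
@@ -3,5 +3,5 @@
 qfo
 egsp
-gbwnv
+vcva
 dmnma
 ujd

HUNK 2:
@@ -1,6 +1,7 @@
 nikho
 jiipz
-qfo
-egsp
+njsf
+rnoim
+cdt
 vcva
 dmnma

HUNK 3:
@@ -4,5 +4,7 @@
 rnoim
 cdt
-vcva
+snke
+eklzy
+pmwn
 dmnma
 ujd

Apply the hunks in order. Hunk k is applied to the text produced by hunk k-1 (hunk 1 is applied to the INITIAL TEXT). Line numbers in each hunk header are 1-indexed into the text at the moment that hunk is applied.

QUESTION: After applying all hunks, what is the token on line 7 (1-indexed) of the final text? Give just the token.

Hunk 1: at line 3 remove [gbwnv] add [vcva] -> 8 lines: nikho jiipz qfo egsp vcva dmnma ujd pcdqf
Hunk 2: at line 1 remove [qfo,egsp] add [njsf,rnoim,cdt] -> 9 lines: nikho jiipz njsf rnoim cdt vcva dmnma ujd pcdqf
Hunk 3: at line 4 remove [vcva] add [snke,eklzy,pmwn] -> 11 lines: nikho jiipz njsf rnoim cdt snke eklzy pmwn dmnma ujd pcdqf
Final line 7: eklzy

Answer: eklzy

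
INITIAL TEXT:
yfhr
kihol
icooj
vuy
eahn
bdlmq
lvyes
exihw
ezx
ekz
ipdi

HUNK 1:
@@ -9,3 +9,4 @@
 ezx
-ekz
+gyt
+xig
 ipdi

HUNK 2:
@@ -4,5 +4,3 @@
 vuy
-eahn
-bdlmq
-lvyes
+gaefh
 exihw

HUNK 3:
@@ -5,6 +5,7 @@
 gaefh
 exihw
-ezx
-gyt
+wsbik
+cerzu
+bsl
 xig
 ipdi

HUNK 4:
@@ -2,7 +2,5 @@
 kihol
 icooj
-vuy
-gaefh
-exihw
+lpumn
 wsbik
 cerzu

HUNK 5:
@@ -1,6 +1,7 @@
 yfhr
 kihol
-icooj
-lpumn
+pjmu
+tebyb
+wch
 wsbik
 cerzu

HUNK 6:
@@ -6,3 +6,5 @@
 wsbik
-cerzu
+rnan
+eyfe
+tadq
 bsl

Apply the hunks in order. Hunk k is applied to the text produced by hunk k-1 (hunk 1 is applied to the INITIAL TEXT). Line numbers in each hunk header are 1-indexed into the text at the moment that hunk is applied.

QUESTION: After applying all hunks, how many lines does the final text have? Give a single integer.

Hunk 1: at line 9 remove [ekz] add [gyt,xig] -> 12 lines: yfhr kihol icooj vuy eahn bdlmq lvyes exihw ezx gyt xig ipdi
Hunk 2: at line 4 remove [eahn,bdlmq,lvyes] add [gaefh] -> 10 lines: yfhr kihol icooj vuy gaefh exihw ezx gyt xig ipdi
Hunk 3: at line 5 remove [ezx,gyt] add [wsbik,cerzu,bsl] -> 11 lines: yfhr kihol icooj vuy gaefh exihw wsbik cerzu bsl xig ipdi
Hunk 4: at line 2 remove [vuy,gaefh,exihw] add [lpumn] -> 9 lines: yfhr kihol icooj lpumn wsbik cerzu bsl xig ipdi
Hunk 5: at line 1 remove [icooj,lpumn] add [pjmu,tebyb,wch] -> 10 lines: yfhr kihol pjmu tebyb wch wsbik cerzu bsl xig ipdi
Hunk 6: at line 6 remove [cerzu] add [rnan,eyfe,tadq] -> 12 lines: yfhr kihol pjmu tebyb wch wsbik rnan eyfe tadq bsl xig ipdi
Final line count: 12

Answer: 12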